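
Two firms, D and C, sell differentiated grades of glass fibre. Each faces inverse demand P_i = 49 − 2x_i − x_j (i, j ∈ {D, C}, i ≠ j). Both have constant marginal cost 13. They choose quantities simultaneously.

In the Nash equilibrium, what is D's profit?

Firm D's profit: π = x_D(49 − 2x_D − x_C) − 13x_D.
∂π/∂x_D = 36 − 4x_D − x_C = 0 ⇒ x_D = 9 − 0.25x_C.
The game is symmetric, so in equilibrium x_C = x_D: the reaction function gives 1.25x_D = 9, hence x_D = 7.2.
P_D = 49 − 2·7.2 − 7.2 = 27.4.
Profit = (27.4 − 13)·7.2 = 103.68.

103.68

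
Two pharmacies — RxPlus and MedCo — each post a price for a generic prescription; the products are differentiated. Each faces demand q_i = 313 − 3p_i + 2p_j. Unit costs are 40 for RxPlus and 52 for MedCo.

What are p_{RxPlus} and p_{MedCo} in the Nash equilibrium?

110.5, 115

RxPlus's profit: π = (p_{RxPlus} − 40)(313 − 3p_{RxPlus} + 2p_{MedCo}).
∂π/∂p_{RxPlus} = 433 − 6p_{RxPlus} + 2p_{MedCo} = 0 ⇒ p_{RxPlus} = 433/6 + (1/3)p_{MedCo}.
Similarly p_{MedCo} = 469/6 + (1/3)p_{RxPlus}.
Solving the two reaction functions simultaneously: (1 − (1/3)(1/3))p_{RxPlus} = 433/6 + (1/3)·(469/6), so (8/9)p_{RxPlus} = 884/9 and p_{RxPlus} = 110.5.
Then p_{MedCo} = 469/6 + (1/3)·110.5 = 115.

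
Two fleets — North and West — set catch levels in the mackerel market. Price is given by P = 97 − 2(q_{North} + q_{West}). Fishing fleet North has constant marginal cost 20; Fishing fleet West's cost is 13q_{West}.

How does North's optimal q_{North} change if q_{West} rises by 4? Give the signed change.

Fishing fleet North's profit: π = q_{North}(97 − 2(q_{North} + q_{West})) − 20q_{North}.
∂π/∂q_{North} = 77 − 4q_{North} − 2q_{West} = 0, so q_{North} = 19.25 − 0.5q_{West}.
The reaction-function slope is −0.5, so a 4-unit rise in q_{West} moves q_{North} by −0.5 × 4 = −2. North's best response falls — the actions are strategic substitutes.

-2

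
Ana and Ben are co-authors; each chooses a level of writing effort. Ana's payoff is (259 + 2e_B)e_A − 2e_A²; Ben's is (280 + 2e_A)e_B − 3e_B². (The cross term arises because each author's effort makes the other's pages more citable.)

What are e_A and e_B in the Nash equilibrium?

105.7, 81.9

Expanding Ana's payoff: 259e_A + 2e_Be_A − 2e_A².
∂π/∂e_A = 259 + 2e_B − 4e_A = 0, so e_A = 64.75 + 0.5e_B.
Likewise for Ben: e_B = 140/3 + (1/3)e_A.
Solving the two reaction functions simultaneously: (1 − (0.5)(1/3))e_A = 64.75 + 0.5·(140/3), so (5/6)e_A = 1057/12 and e_A = 105.7.
Then e_B = 140/3 + (1/3)·105.7 = 81.9.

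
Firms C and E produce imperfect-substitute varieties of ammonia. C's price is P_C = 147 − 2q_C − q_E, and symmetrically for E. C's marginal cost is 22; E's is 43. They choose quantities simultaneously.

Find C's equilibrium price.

74.8

Firm C's profit: π = q_C(147 − 2q_C − q_E) − 22q_C.
∂π/∂q_C = 125 − 4q_C − q_E = 0 ⇒ q_C = 31.25 − 0.25q_E.
Similarly q_E = 26 − 0.25q_C.
Substituting the second reaction function into the first: q_C = 31.25 − 0.25(26 − 0.25q_C), which gives 0.9375q_C = 24.75 ⇒ q_C = 26.4.
Then q_E = 26 − 0.25·26.4 = 19.4.
P_C = 147 − 2·26.4 − 19.4 = 74.8.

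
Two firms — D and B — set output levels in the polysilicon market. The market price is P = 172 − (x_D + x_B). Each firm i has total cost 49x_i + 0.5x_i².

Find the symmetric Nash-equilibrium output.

30.75

Firm D's profit: π = x_D(172 − (x_D + x_B)) − 49x_D − 0.5x_D².
∂π/∂x_D = 123 − 3x_D − x_B = 0, so x_D = 41 − (1/3)x_B.
By symmetry x_B = x_D; substituting into the reaction function, (4/3)x_D = 41 and x_D = 30.75.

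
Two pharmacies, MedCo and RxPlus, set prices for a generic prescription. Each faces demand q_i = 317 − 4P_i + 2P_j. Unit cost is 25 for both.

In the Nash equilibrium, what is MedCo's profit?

MedCo's profit: π = (P_{MedCo} − 25)(317 − 4P_{MedCo} + 2P_{RxPlus}).
∂π/∂P_{MedCo} = 417 − 8P_{MedCo} + 2P_{RxPlus} = 0 ⇒ P_{MedCo} = 52.125 + 0.25P_{RxPlus}.
By symmetry P_{RxPlus} = P_{MedCo}; substituting into the reaction function, 0.75P_{MedCo} = 52.125 and P_{MedCo} = 69.5.
q_{MedCo} = 317 − 4·69.5 + 2·69.5 = 178.
Profit = (69.5 − 25)·178 = 7921.

7921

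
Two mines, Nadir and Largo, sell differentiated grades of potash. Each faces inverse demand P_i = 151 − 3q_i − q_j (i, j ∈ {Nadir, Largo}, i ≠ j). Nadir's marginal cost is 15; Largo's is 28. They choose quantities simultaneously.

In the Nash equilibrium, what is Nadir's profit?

Mine Nadir's profit: π = q_{Nadir}(151 − 3q_{Nadir} − q_{Largo}) − 15q_{Nadir}.
∂π/∂q_{Nadir} = 136 − 6q_{Nadir} − q_{Largo} = 0 ⇒ q_{Nadir} = 68/3 − (1/6)q_{Largo}.
Similarly q_{Largo} = 20.5 − (1/6)q_{Nadir}.
Plugging q_{Largo} into Nadir's best response: q_{Nadir} = 68/3 − (1/6)(20.5 − (1/6)q_{Nadir}) ⇒ (35/36)q_{Nadir} = 19.25, so q_{Nadir} = 19.8.
Then q_{Largo} = 20.5 − (1/6)·19.8 = 17.2.
P_{Nadir} = 151 − 3·19.8 − 17.2 = 74.4.
Profit = (74.4 − 15)·19.8 = 1176.12.

1176.12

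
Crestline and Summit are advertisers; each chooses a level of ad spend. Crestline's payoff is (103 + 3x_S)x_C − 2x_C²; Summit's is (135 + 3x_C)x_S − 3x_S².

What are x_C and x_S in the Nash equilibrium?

Expanding Crestline's payoff: 103x_C + 3x_Sx_C − 2x_C².
∂π/∂x_C = 103 + 3x_S − 4x_C = 0, so x_C = 25.75 + 0.75x_S.
Likewise for Summit: x_S = 22.5 + 0.5x_C.
Substituting the second reaction function into the first: x_C = 25.75 + 0.75(22.5 + 0.5x_C), which gives 0.625x_C = 42.625 ⇒ x_C = 68.2.
Then x_S = 22.5 + 0.5·68.2 = 56.6.

68.2, 56.6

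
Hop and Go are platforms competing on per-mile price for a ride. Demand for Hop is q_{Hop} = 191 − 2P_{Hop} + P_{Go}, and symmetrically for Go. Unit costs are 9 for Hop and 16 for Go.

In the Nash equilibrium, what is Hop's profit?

Hop's profit: π = (P_{Hop} − 9)(191 − 2P_{Hop} + P_{Go}).
∂π/∂P_{Hop} = 209 − 4P_{Hop} + P_{Go} = 0 ⇒ P_{Hop} = 52.25 + 0.25P_{Go}.
Similarly P_{Go} = 55.75 + 0.25P_{Hop}.
Solving the two reaction functions simultaneously: (1 − (0.25)(0.25))P_{Hop} = 52.25 + 0.25·55.75, so 0.9375P_{Hop} = 66.1875 and P_{Hop} = 70.6.
Then P_{Go} = 55.75 + 0.25·70.6 = 73.4.
q_{Hop} = 191 − 2·70.6 + 73.4 = 123.2.
Profit = (70.6 − 9)·123.2 = 7589.12.

7589.12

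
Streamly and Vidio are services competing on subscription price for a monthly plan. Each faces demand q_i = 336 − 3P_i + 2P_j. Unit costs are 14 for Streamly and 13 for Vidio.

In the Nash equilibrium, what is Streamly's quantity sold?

Streamly's profit: π = (P_{Streamly} − 14)(336 − 3P_{Streamly} + 2P_{Vidio}).
∂π/∂P_{Streamly} = 378 − 6P_{Streamly} + 2P_{Vidio} = 0 ⇒ P_{Streamly} = 63 + (1/3)P_{Vidio}.
Similarly P_{Vidio} = 62.5 + (1/3)P_{Streamly}.
Solving the two reaction functions simultaneously: (1 − (1/3)(1/3))P_{Streamly} = 63 + (1/3)·62.5, so (8/9)P_{Streamly} = 503/6 and P_{Streamly} = 94.3125.
Then P_{Vidio} = 62.5 + (1/3)·94.3125 = 93.9375.
q_{Streamly} = 336 − 3·94.3125 + 2·93.9375 = 240.9375.

240.9375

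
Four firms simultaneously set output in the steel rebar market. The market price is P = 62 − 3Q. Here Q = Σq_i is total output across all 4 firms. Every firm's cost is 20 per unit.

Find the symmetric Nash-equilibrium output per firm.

A representative firm's profit is π_i = q_i(62 − 3Q) − 20q_i, with Q = q_i + Σ_{j≠i} q_j.
First-order condition: 42 − 6q_i − 3Σ_{j≠i} q_j = 0.
With identical firms, set every q_j = q: then 42 − 6q − 9q = 0, i.e. q = 42/15 = 2.8.

2.8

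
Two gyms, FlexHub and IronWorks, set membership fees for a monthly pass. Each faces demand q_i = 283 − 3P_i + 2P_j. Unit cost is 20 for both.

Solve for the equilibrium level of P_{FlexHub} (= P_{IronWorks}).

FlexHub's profit: π = (P_{FlexHub} − 20)(283 − 3P_{FlexHub} + 2P_{IronWorks}).
∂π/∂P_{FlexHub} = 343 − 6P_{FlexHub} + 2P_{IronWorks} = 0 ⇒ P_{FlexHub} = 343/6 + (1/3)P_{IronWorks}.
By symmetry P_{IronWorks} = P_{FlexHub}; substituting into the reaction function, (2/3)P_{FlexHub} = 343/6 and P_{FlexHub} = 85.75.

85.75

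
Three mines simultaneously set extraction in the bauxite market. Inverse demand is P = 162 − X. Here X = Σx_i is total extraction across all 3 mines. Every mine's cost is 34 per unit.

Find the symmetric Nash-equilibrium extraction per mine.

A representative mine's profit is π_i = x_i(162 − X) − 34x_i, with X = x_i + Σ_{j≠i} x_j.
First-order condition: 128 − 2x_i − Σ_{j≠i} x_j = 0.
Imposing symmetry (x_j = x for all j) turns Σ_{j≠i} x_j into 2x, so 128 = 4x and x = 32.

32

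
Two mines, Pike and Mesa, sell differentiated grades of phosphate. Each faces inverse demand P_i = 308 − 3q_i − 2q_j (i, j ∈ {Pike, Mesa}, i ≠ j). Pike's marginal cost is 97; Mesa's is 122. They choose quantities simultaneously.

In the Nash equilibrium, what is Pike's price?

180.8125

Mine Pike's profit: π = q_{Pike}(308 − 3q_{Pike} − 2q_{Mesa}) − 97q_{Pike}.
∂π/∂q_{Pike} = 211 − 6q_{Pike} − 2q_{Mesa} = 0 ⇒ q_{Pike} = 211/6 − (1/3)q_{Mesa}.
Similarly q_{Mesa} = 31 − (1/3)q_{Pike}.
Substituting the second reaction function into the first: q_{Pike} = 211/6 − (1/3)(31 − (1/3)q_{Pike}), which gives (8/9)q_{Pike} = 149/6 ⇒ q_{Pike} = 27.9375.
Then q_{Mesa} = 31 − (1/3)·27.9375 = 21.6875.
P_{Pike} = 308 − 3·27.9375 − 2·21.6875 = 180.8125.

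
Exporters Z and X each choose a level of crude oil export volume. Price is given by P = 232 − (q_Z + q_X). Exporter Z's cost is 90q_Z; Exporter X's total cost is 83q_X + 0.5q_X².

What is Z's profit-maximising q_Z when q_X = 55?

Exporter Z's profit: π = q_Z(232 − (q_Z + q_X)) − 90q_Z.
∂π/∂q_Z = 142 − 2q_Z − q_X = 0, so q_Z = 71 − 0.5q_X.
At q_X = 55: q_Z = 71 − 0.5·55 = 43.5.

43.5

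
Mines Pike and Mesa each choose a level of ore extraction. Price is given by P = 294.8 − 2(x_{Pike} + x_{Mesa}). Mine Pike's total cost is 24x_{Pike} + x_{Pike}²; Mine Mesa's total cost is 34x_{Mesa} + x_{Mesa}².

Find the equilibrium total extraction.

66.45

Mine Pike's profit: π = x_{Pike}(294.8 − 2(x_{Pike} + x_{Mesa})) − 24x_{Pike} − x_{Pike}².
∂π/∂x_{Pike} = 270.8 − 6x_{Pike} − 2x_{Mesa} = 0, so x_{Pike} = 677/15 − (1/3)x_{Mesa}.
By the same steps for Mesa: x_{Mesa} = 652/15 − (1/3)x_{Pike}.
Solving the two reaction functions simultaneously: (1 − (−1/3)(−1/3))x_{Pike} = 677/15 − (1/3)·(652/15), so (8/9)x_{Pike} = 1379/45 and x_{Pike} = 34.475.
Then x_{Mesa} = 652/15 − (1/3)·34.475 = 31.975.
Total extraction: 34.475 + 31.975 = 66.45.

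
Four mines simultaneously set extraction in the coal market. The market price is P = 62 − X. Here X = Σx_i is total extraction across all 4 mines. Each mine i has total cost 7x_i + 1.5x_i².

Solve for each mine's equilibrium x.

6.875

A representative mine's profit is π_i = x_i(62 − X) − 7x_i − 1.5x_i², with X = x_i + Σ_{j≠i} x_j.
First-order condition: 55 − 5x_i − Σ_{j≠i} x_j = 0.
With identical mines, set every x_j = x: then 55 − 5x − 3x = 0, i.e. x = 55/8 = 6.875.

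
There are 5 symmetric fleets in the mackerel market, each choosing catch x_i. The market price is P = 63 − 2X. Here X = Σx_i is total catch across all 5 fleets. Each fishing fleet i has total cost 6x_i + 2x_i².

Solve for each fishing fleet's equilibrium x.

A representative fishing fleet's profit is π_i = x_i(63 − 2X) − 6x_i − 2x_i², with X = x_i + Σ_{j≠i} x_j.
First-order condition: 57 − 8x_i − 2Σ_{j≠i} x_j = 0.
Imposing symmetry (x_j = x for all j) turns Σ_{j≠i} x_j into 4x, so 57 = 16x and x = 3.5625.

3.5625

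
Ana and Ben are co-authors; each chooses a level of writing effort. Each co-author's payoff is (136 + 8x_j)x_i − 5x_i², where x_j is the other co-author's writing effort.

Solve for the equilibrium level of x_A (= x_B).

68

Ana's payoff is (136 + 8x_B)x_A − 5x_A².
∂π/∂x_A = 136 + 8x_B − 10x_A = 0, so x_A = 13.6 + 0.8x_B.
Setting x_A = x_B in the reaction function: x_A = 13.6 + 0.8x_A, so x_A = 13.6 / 0.2 = 68.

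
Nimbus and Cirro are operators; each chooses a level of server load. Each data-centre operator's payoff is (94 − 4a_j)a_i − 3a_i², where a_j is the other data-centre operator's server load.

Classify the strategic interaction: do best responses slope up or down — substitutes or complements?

strategic substitutes

Nimbus's payoff is (94 − 4a_C)a_N − 3a_N².
∂π/∂a_N = 94 − 4a_C − 6a_N = 0, so a_N = 47/3 − (2/3)a_C.
The best-response slope da_N/da_C = −2/3 < 0: the reaction function is downward-sloping, so the choices are strategic substitutes.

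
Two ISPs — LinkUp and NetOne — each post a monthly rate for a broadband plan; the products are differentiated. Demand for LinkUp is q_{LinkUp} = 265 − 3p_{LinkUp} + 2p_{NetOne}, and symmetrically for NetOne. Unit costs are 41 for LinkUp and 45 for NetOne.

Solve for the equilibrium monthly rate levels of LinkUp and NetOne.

LinkUp's profit: π = (p_{LinkUp} − 41)(265 − 3p_{LinkUp} + 2p_{NetOne}).
∂π/∂p_{LinkUp} = 388 − 6p_{LinkUp} + 2p_{NetOne} = 0 ⇒ p_{LinkUp} = 194/3 + (1/3)p_{NetOne}.
Similarly p_{NetOne} = 200/3 + (1/3)p_{LinkUp}.
Solving the two reaction functions simultaneously: (1 − (1/3)(1/3))p_{LinkUp} = 194/3 + (1/3)·(200/3), so (8/9)p_{LinkUp} = 782/9 and p_{LinkUp} = 97.75.
Then p_{NetOne} = 200/3 + (1/3)·97.75 = 99.25.

97.75, 99.25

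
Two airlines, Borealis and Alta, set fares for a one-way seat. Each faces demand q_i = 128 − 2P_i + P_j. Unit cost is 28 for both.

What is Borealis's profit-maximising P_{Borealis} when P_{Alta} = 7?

47.75

Borealis's profit: π = (P_{Borealis} − 28)(128 − 2P_{Borealis} + P_{Alta}).
∂π/∂P_{Borealis} = 184 − 4P_{Borealis} + P_{Alta} = 0 ⇒ P_{Borealis} = 46 + 0.25P_{Alta}.
At P_{Alta} = 7: P_{Borealis} = 46 + 0.25·7 = 47.75.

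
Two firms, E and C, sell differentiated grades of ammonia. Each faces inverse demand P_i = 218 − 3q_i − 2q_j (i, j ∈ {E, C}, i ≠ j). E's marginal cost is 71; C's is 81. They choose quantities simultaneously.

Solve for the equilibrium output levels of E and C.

19, 16.5

Firm E's profit: π = q_E(218 − 3q_E − 2q_C) − 71q_E.
∂π/∂q_E = 147 − 6q_E − 2q_C = 0 ⇒ q_E = 24.5 − (1/3)q_C.
Similarly q_C = 137/6 − (1/3)q_E.
Plugging q_C into E's best response: q_E = 24.5 − (1/3)(137/6 − (1/3)q_E) ⇒ (8/9)q_E = 152/9, so q_E = 19.
Then q_C = 137/6 − (1/3)·19 = 16.5.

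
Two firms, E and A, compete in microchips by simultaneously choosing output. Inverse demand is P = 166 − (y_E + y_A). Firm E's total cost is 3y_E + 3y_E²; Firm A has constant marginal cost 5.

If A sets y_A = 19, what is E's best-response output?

Firm E's profit: π = y_E(166 − (y_E + y_A)) − 3y_E − 3y_E².
∂π/∂y_E = 163 − 8y_E − y_A = 0, so y_E = 20.375 − 0.125y_A.
At y_A = 19: y_E = 20.375 − 0.125·19 = 18.

18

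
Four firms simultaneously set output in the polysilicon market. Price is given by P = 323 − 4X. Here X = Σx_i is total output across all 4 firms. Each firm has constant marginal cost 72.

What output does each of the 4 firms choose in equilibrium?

A representative firm's profit is π_i = x_i(323 − 4X) − 72x_i, with X = x_i + Σ_{j≠i} x_j.
First-order condition: 251 − 8x_i − 4Σ_{j≠i} x_j = 0.
Imposing symmetry (x_j = x for all j) turns Σ_{j≠i} x_j into 3x, so 251 = 20x and x = 12.55.

12.55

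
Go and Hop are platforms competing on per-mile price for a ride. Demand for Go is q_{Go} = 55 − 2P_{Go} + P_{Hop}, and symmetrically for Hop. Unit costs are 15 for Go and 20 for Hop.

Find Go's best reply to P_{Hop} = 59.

36

Go's profit: π = (P_{Go} − 15)(55 − 2P_{Go} + P_{Hop}).
∂π/∂P_{Go} = 85 − 4P_{Go} + P_{Hop} = 0 ⇒ P_{Go} = 21.25 + 0.25P_{Hop}.
At P_{Hop} = 59: P_{Go} = 21.25 + 0.25·59 = 36.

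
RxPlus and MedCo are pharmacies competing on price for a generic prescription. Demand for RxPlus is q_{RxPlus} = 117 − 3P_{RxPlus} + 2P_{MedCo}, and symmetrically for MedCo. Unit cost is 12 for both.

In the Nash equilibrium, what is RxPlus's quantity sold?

RxPlus's profit: π = (P_{RxPlus} − 12)(117 − 3P_{RxPlus} + 2P_{MedCo}).
∂π/∂P_{RxPlus} = 153 − 6P_{RxPlus} + 2P_{MedCo} = 0 ⇒ P_{RxPlus} = 25.5 + (1/3)P_{MedCo}.
By symmetry P_{MedCo} = P_{RxPlus}; substituting into the reaction function, (2/3)P_{RxPlus} = 25.5 and P_{RxPlus} = 38.25.
q_{RxPlus} = 117 − 3·38.25 + 2·38.25 = 78.75.

78.75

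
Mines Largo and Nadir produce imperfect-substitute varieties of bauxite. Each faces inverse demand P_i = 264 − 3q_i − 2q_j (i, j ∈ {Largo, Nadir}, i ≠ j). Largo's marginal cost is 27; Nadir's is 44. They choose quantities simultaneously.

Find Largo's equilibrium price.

119.0625

Mine Largo's profit: π = q_{Largo}(264 − 3q_{Largo} − 2q_{Nadir}) − 27q_{Largo}.
∂π/∂q_{Largo} = 237 − 6q_{Largo} − 2q_{Nadir} = 0 ⇒ q_{Largo} = 39.5 − (1/3)q_{Nadir}.
Similarly q_{Nadir} = 110/3 − (1/3)q_{Largo}.
Plugging q_{Nadir} into Largo's best response: q_{Largo} = 39.5 − (1/3)(110/3 − (1/3)q_{Largo}) ⇒ (8/9)q_{Largo} = 491/18, so q_{Largo} = 30.6875.
Then q_{Nadir} = 110/3 − (1/3)·30.6875 = 26.4375.
P_{Largo} = 264 − 3·30.6875 − 2·26.4375 = 119.0625.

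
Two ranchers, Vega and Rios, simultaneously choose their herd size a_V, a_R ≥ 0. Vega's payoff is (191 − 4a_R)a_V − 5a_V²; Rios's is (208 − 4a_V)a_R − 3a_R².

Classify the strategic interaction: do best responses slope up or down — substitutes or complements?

strategic substitutes

Expanding Vega's payoff: 191a_V − 4a_Ra_V − 5a_V².
∂π/∂a_V = 191 − 4a_R − 10a_V = 0, so a_V = 19.1 − 0.4a_R.
The best-response slope da_V/da_R = −0.4 < 0: the reaction function is downward-sloping, so the choices are strategic substitutes.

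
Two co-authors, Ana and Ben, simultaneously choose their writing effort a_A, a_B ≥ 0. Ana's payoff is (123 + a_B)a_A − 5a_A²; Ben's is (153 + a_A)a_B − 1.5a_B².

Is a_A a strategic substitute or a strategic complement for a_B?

Expanding Ana's payoff: 123a_A + a_Ba_A − 5a_A².
∂π/∂a_A = 123 + a_B − 10a_A = 0, so a_A = 12.3 + 0.1a_B.
The best-response slope da_A/da_B = 0.1 > 0: the reaction function is upward-sloping, so the choices are strategic complements.

strategic complements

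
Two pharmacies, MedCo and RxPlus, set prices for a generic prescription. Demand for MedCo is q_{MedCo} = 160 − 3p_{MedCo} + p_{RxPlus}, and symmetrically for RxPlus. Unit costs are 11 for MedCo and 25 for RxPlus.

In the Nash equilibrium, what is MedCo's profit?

MedCo's profit: π = (p_{MedCo} − 11)(160 − 3p_{MedCo} + p_{RxPlus}).
∂π/∂p_{MedCo} = 193 − 6p_{MedCo} + p_{RxPlus} = 0 ⇒ p_{MedCo} = 193/6 + (1/6)p_{RxPlus}.
Similarly p_{RxPlus} = 235/6 + (1/6)p_{MedCo}.
Solving the two reaction functions simultaneously: (1 − (1/6)(1/6))p_{MedCo} = 193/6 + (1/6)·(235/6), so (35/36)p_{MedCo} = 1393/36 and p_{MedCo} = 39.8.
Then p_{RxPlus} = 235/6 + (1/6)·39.8 = 45.8.
q_{MedCo} = 160 − 3·39.8 + 45.8 = 86.4.
Profit = (39.8 − 11)·86.4 = 2488.32.

2488.32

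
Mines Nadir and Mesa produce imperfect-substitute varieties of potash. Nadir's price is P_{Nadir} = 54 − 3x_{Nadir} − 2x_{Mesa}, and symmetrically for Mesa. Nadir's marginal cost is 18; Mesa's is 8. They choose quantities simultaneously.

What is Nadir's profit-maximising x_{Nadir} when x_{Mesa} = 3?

Mine Nadir's profit: π = x_{Nadir}(54 − 3x_{Nadir} − 2x_{Mesa}) − 18x_{Nadir}.
∂π/∂x_{Nadir} = 36 − 6x_{Nadir} − 2x_{Mesa} = 0 ⇒ x_{Nadir} = 6 − (1/3)x_{Mesa}.
At x_{Mesa} = 3: x_{Nadir} = 6 − (1/3)·3 = 5.

5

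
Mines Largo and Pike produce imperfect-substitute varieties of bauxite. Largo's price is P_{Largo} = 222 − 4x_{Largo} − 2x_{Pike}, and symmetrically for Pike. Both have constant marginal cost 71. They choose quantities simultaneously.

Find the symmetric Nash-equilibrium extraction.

15.1

Mine Largo's profit: π = x_{Largo}(222 − 4x_{Largo} − 2x_{Pike}) − 71x_{Largo}.
∂π/∂x_{Largo} = 151 − 8x_{Largo} − 2x_{Pike} = 0 ⇒ x_{Largo} = 18.875 − 0.25x_{Pike}.
By symmetry x_{Pike} = x_{Largo}; substituting into the reaction function, 1.25x_{Largo} = 18.875 and x_{Largo} = 15.1.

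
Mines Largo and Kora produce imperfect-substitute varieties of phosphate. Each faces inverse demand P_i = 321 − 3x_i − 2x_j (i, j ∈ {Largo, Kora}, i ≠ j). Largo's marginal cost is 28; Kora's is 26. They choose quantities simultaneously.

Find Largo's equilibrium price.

137.5

Mine Largo's profit: π = x_{Largo}(321 − 3x_{Largo} − 2x_{Kora}) − 28x_{Largo}.
∂π/∂x_{Largo} = 293 − 6x_{Largo} − 2x_{Kora} = 0 ⇒ x_{Largo} = 293/6 − (1/3)x_{Kora}.
Similarly x_{Kora} = 295/6 − (1/3)x_{Largo}.
Plugging x_{Kora} into Largo's best response: x_{Largo} = 293/6 − (1/3)(295/6 − (1/3)x_{Largo}) ⇒ (8/9)x_{Largo} = 292/9, so x_{Largo} = 36.5.
Then x_{Kora} = 295/6 − (1/3)·36.5 = 37.
P_{Largo} = 321 − 3·36.5 − 2·37 = 137.5.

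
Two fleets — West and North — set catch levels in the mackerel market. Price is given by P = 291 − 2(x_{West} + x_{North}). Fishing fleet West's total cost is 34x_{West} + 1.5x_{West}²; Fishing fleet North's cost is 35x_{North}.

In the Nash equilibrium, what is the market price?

141.5

Fishing fleet West's profit: π = x_{West}(291 − 2(x_{West} + x_{North})) − 34x_{West} − 1.5x_{West}².
∂π/∂x_{West} = 257 − 7x_{West} − 2x_{North} = 0, so x_{West} = 257/7 − (2/7)x_{North}.
For North: ∂π/∂x_{North} = 256 − 4x_{North} − 2x_{West} = 0 ⇒ x_{North} = 64 − 0.5x_{West}.
Solving the two reaction functions simultaneously: (1 − (−2/7)(−0.5))x_{West} = 257/7 − (2/7)·64, so (6/7)x_{West} = 129/7 and x_{West} = 21.5.
Then x_{North} = 64 − 0.5·21.5 = 53.25.
Equilibrium price: P = 291 − 2·74.75 = 141.5.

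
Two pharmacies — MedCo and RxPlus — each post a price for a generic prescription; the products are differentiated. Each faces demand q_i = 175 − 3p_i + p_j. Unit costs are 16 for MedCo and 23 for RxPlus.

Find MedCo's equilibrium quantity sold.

MedCo's profit: π = (p_{MedCo} − 16)(175 − 3p_{MedCo} + p_{RxPlus}).
∂π/∂p_{MedCo} = 223 − 6p_{MedCo} + p_{RxPlus} = 0 ⇒ p_{MedCo} = 223/6 + (1/6)p_{RxPlus}.
Similarly p_{RxPlus} = 122/3 + (1/6)p_{MedCo}.
Solving the two reaction functions simultaneously: (1 − (1/6)(1/6))p_{MedCo} = 223/6 + (1/6)·(122/3), so (35/36)p_{MedCo} = 791/18 and p_{MedCo} = 45.2.
Then p_{RxPlus} = 122/3 + (1/6)·45.2 = 48.2.
q_{MedCo} = 175 − 3·45.2 + 48.2 = 87.6.

87.6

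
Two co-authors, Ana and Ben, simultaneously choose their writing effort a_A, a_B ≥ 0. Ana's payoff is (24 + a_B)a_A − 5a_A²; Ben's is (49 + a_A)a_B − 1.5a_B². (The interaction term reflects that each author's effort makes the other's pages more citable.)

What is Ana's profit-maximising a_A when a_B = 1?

2.5

Expanding Ana's payoff: 24a_A + a_Ba_A − 5a_A².
∂π/∂a_A = 24 + a_B − 10a_A = 0, so a_A = 2.4 + 0.1a_B.
At a_B = 1: a_A = 2.4 + 0.1·1 = 2.5.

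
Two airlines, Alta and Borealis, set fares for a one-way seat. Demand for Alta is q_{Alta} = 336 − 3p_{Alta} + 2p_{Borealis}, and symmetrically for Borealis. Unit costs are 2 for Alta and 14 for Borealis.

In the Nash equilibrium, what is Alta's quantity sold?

Alta's profit: π = (p_{Alta} − 2)(336 − 3p_{Alta} + 2p_{Borealis}).
∂π/∂p_{Alta} = 342 − 6p_{Alta} + 2p_{Borealis} = 0 ⇒ p_{Alta} = 57 + (1/3)p_{Borealis}.
Similarly p_{Borealis} = 63 + (1/3)p_{Alta}.
Solving the two reaction functions simultaneously: (1 − (1/3)(1/3))p_{Alta} = 57 + (1/3)·63, so (8/9)p_{Alta} = 78 and p_{Alta} = 87.75.
Then p_{Borealis} = 63 + (1/3)·87.75 = 92.25.
q_{Alta} = 336 − 3·87.75 + 2·92.25 = 257.25.

257.25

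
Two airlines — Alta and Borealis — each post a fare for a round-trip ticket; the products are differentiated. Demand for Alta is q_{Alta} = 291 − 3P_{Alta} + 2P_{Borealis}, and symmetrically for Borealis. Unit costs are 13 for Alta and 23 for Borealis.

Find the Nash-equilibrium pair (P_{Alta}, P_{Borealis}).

Alta's profit: π = (P_{Alta} − 13)(291 − 3P_{Alta} + 2P_{Borealis}).
∂π/∂P_{Alta} = 330 − 6P_{Alta} + 2P_{Borealis} = 0 ⇒ P_{Alta} = 55 + (1/3)P_{Borealis}.
Similarly P_{Borealis} = 60 + (1/3)P_{Alta}.
Substituting the second reaction function into the first: P_{Alta} = 55 + (1/3)(60 + (1/3)P_{Alta}), which gives (8/9)P_{Alta} = 75 ⇒ P_{Alta} = 84.375.
Then P_{Borealis} = 60 + (1/3)·84.375 = 88.125.

84.375, 88.125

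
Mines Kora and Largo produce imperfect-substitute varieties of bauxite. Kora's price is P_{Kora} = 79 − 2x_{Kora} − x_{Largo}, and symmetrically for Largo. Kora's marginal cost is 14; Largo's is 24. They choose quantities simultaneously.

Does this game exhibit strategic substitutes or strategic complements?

strategic substitutes

Mine Kora's profit: π = x_{Kora}(79 − 2x_{Kora} − x_{Largo}) − 14x_{Kora}.
∂π/∂x_{Kora} = 65 − 4x_{Kora} − x_{Largo} = 0 ⇒ x_{Kora} = 16.25 − 0.25x_{Largo}.
The best-response slope dx_{Kora}/dx_{Largo} = −0.25 < 0: the reaction function is downward-sloping, so the choices are strategic substitutes.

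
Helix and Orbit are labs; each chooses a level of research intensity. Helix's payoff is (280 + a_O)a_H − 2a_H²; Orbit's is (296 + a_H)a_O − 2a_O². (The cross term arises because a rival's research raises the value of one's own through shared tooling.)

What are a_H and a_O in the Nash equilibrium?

Expanding Helix's payoff: 280a_H + a_Oa_H − 2a_H².
∂π/∂a_H = 280 + a_O − 4a_H = 0, so a_H = 70 + 0.25a_O.
Likewise for Orbit: a_O = 74 + 0.25a_H.
Solving the two reaction functions simultaneously: (1 − (0.25)(0.25))a_H = 70 + 0.25·74, so 0.9375a_H = 88.5 and a_H = 94.4.
Then a_O = 74 + 0.25·94.4 = 97.6.

94.4, 97.6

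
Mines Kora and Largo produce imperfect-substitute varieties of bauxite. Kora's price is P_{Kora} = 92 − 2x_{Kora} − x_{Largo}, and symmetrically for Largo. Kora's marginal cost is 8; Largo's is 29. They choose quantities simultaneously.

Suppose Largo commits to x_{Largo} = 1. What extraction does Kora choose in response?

Mine Kora's profit: π = x_{Kora}(92 − 2x_{Kora} − x_{Largo}) − 8x_{Kora}.
∂π/∂x_{Kora} = 84 − 4x_{Kora} − x_{Largo} = 0 ⇒ x_{Kora} = 21 − 0.25x_{Largo}.
At x_{Largo} = 1: x_{Kora} = 21 − 0.25·1 = 20.75.

20.75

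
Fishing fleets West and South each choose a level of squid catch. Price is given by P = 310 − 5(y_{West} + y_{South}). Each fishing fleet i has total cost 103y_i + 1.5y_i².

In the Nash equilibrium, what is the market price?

Fishing fleet West's profit: π = y_{West}(310 − 5(y_{West} + y_{South})) − 103y_{West} − 1.5y_{West}².
∂π/∂y_{West} = 207 − 13y_{West} − 5y_{South} = 0, so y_{West} = 207/13 − (5/13)y_{South}.
The game is symmetric, so in equilibrium y_{South} = y_{West}: the reaction function gives (18/13)y_{West} = 207/13, hence y_{West} = 11.5.
Equilibrium price: P = 310 − 5·23 = 195.

195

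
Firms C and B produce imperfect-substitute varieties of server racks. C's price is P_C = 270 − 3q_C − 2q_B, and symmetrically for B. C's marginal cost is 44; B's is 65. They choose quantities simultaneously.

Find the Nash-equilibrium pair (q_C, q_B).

29.5625, 24.3125

Firm C's profit: π = q_C(270 − 3q_C − 2q_B) − 44q_C.
∂π/∂q_C = 226 − 6q_C − 2q_B = 0 ⇒ q_C = 113/3 − (1/3)q_B.
Similarly q_B = 205/6 − (1/3)q_C.
Plugging q_B into C's best response: q_C = 113/3 − (1/3)(205/6 − (1/3)q_C) ⇒ (8/9)q_C = 473/18, so q_C = 29.5625.
Then q_B = 205/6 − (1/3)·29.5625 = 24.3125.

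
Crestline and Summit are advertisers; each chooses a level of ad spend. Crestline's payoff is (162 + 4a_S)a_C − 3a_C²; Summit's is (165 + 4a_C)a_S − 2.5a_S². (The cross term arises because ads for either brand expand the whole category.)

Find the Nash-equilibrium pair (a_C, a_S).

Expanding Crestline's payoff: 162a_C + 4a_Sa_C − 3a_C².
∂π/∂a_C = 162 + 4a_S − 6a_C = 0, so a_C = 27 + (2/3)a_S.
Likewise for Summit: a_S = 33 + 0.8a_C.
Substituting the second reaction function into the first: a_C = 27 + (2/3)(33 + 0.8a_C), which gives (7/15)a_C = 49 ⇒ a_C = 105.
Then a_S = 33 + 0.8·105 = 117.

105, 117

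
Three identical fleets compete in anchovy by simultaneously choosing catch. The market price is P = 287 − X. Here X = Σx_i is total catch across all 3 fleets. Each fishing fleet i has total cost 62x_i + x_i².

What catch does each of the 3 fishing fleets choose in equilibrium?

37.5

A representative fishing fleet's profit is π_i = x_i(287 − X) − 62x_i − x_i², with X = x_i + Σ_{j≠i} x_j.
First-order condition: 225 − 4x_i − Σ_{j≠i} x_j = 0.
In a symmetric equilibrium every fishing fleet chooses the same x, so Σ_{j≠i} x_j = 2x. The condition becomes 225 − 6x = 0, giving x = 225/6 = 37.5.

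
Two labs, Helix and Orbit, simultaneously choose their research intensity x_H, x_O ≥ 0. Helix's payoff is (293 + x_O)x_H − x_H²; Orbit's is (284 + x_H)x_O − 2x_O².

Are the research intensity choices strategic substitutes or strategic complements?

strategic complements

Expanding Helix's payoff: 293x_H + x_Ox_H − x_H².
∂π/∂x_H = 293 + x_O − 2x_H = 0, so x_H = 146.5 + 0.5x_O.
The best-response slope dx_H/dx_O = 0.5 > 0: the reaction function is upward-sloping, so the choices are strategic complements.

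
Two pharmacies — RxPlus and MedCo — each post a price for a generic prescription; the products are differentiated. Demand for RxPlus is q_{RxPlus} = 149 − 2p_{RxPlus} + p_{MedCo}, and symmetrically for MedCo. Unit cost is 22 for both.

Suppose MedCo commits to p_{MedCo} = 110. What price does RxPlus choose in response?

RxPlus's profit: π = (p_{RxPlus} − 22)(149 − 2p_{RxPlus} + p_{MedCo}).
∂π/∂p_{RxPlus} = 193 − 4p_{RxPlus} + p_{MedCo} = 0 ⇒ p_{RxPlus} = 48.25 + 0.25p_{MedCo}.
At p_{MedCo} = 110: p_{RxPlus} = 48.25 + 0.25·110 = 75.75.

75.75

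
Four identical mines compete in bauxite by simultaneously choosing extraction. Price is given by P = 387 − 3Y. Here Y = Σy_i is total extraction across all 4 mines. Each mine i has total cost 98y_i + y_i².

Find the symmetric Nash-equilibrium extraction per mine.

17

A representative mine's profit is π_i = y_i(387 − 3Y) − 98y_i − y_i², with Y = y_i + Σ_{j≠i} y_j.
First-order condition: 289 − 8y_i − 3Σ_{j≠i} y_j = 0.
Imposing symmetry (y_j = y for all j) turns Σ_{j≠i} y_j into 3y, so 289 = 17y and y = 17.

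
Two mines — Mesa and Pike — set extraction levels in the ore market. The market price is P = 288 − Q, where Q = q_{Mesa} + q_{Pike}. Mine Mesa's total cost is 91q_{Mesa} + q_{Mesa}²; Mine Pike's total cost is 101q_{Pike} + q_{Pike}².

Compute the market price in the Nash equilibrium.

211.2

Mine Mesa's profit: π = q_{Mesa}(288 − (q_{Mesa} + q_{Pike})) − 91q_{Mesa} − q_{Mesa}².
∂π/∂q_{Mesa} = 197 − 4q_{Mesa} − q_{Pike} = 0, so q_{Mesa} = 49.25 − 0.25q_{Pike}.
By the same steps for Pike: q_{Pike} = 46.75 − 0.25q_{Mesa}.
Plugging q_{Pike} into Mesa's best response: q_{Mesa} = 49.25 − 0.25(46.75 − 0.25q_{Mesa}) ⇒ 0.9375q_{Mesa} = 37.5625, so q_{Mesa} = 601/15.
Then q_{Pike} = 46.75 − 0.25·(601/15) = 551/15.
Equilibrium price: P = 288 − 76.8 = 211.2.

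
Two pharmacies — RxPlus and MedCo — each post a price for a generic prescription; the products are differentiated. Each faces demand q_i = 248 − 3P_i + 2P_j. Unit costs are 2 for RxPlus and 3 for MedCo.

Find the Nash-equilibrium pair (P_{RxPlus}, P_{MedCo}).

RxPlus's profit: π = (P_{RxPlus} − 2)(248 − 3P_{RxPlus} + 2P_{MedCo}).
∂π/∂P_{RxPlus} = 254 − 6P_{RxPlus} + 2P_{MedCo} = 0 ⇒ P_{RxPlus} = 127/3 + (1/3)P_{MedCo}.
Similarly P_{MedCo} = 257/6 + (1/3)P_{RxPlus}.
Plugging P_{MedCo} into RxPlus's best response: P_{RxPlus} = 127/3 + (1/3)(257/6 + (1/3)P_{RxPlus}) ⇒ (8/9)P_{RxPlus} = 1019/18, so P_{RxPlus} = 63.6875.
Then P_{MedCo} = 257/6 + (1/3)·63.6875 = 64.0625.

63.6875, 64.0625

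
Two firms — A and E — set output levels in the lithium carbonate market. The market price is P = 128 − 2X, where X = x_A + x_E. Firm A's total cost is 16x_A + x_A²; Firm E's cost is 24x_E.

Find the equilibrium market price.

64

Firm A's profit: π = x_A(128 − 2(x_A + x_E)) − 16x_A − x_A².
∂π/∂x_A = 112 − 6x_A − 2x_E = 0, so x_A = 56/3 − (1/3)x_E.
For E: ∂π/∂x_E = 104 − 4x_E − 2x_A = 0 ⇒ x_E = 26 − 0.5x_A.
Solving the two reaction functions simultaneously: (1 − (−1/3)(−0.5))x_A = 56/3 − (1/3)·26, so (5/6)x_A = 10 and x_A = 12.
Then x_E = 26 − 0.5·12 = 20.
Equilibrium price: P = 128 − 2·32 = 64.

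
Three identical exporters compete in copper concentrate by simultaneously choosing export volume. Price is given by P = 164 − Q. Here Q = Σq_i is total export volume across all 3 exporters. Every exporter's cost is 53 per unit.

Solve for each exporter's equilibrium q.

A representative exporter's profit is π_i = q_i(164 − Q) − 53q_i, with Q = q_i + Σ_{j≠i} q_j.
First-order condition: 111 − 2q_i − Σ_{j≠i} q_j = 0.
With identical exporters, set every q_j = q: then 111 − 2q − 2q = 0, i.e. q = 111/4 = 27.75.

27.75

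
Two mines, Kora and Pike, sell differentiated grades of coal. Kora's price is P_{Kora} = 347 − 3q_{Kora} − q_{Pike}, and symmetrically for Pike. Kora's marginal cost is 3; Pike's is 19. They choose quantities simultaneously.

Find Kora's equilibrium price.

151.8

Mine Kora's profit: π = q_{Kora}(347 − 3q_{Kora} − q_{Pike}) − 3q_{Kora}.
∂π/∂q_{Kora} = 344 − 6q_{Kora} − q_{Pike} = 0 ⇒ q_{Kora} = 172/3 − (1/6)q_{Pike}.
Similarly q_{Pike} = 164/3 − (1/6)q_{Kora}.
Substituting the second reaction function into the first: q_{Kora} = 172/3 − (1/6)(164/3 − (1/6)q_{Kora}), which gives (35/36)q_{Kora} = 434/9 ⇒ q_{Kora} = 49.6.
Then q_{Pike} = 164/3 − (1/6)·49.6 = 46.4.
P_{Kora} = 347 − 3·49.6 − 46.4 = 151.8.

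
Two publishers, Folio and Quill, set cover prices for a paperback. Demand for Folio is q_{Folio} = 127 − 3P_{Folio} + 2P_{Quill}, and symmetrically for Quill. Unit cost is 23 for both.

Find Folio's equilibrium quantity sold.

Folio's profit: π = (P_{Folio} − 23)(127 − 3P_{Folio} + 2P_{Quill}).
∂π/∂P_{Folio} = 196 − 6P_{Folio} + 2P_{Quill} = 0 ⇒ P_{Folio} = 98/3 + (1/3)P_{Quill}.
Setting P_{Folio} = P_{Quill} in the reaction function: P_{Folio} = 98/3 + (1/3)P_{Folio}, so P_{Folio} = (98/3) / (2/3) = 49.
q_{Folio} = 127 − 3·49 + 2·49 = 78.

78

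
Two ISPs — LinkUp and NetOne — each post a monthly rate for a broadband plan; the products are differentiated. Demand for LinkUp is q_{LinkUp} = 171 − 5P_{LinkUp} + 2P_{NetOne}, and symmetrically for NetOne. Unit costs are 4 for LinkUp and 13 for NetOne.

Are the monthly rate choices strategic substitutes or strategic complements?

strategic complements

LinkUp's profit: π = (P_{LinkUp} − 4)(171 − 5P_{LinkUp} + 2P_{NetOne}).
∂π/∂P_{LinkUp} = 191 − 10P_{LinkUp} + 2P_{NetOne} = 0 ⇒ P_{LinkUp} = 19.1 + 0.2P_{NetOne}.
The best-response slope dP_{LinkUp}/dP_{NetOne} = 0.2 > 0: the reaction function is upward-sloping, so the choices are strategic complements.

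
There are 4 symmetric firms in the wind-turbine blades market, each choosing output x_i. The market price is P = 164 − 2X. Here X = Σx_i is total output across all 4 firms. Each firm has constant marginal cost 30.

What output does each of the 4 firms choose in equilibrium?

A representative firm's profit is π_i = x_i(164 − 2X) − 30x_i, with X = x_i + Σ_{j≠i} x_j.
First-order condition: 134 − 4x_i − 2Σ_{j≠i} x_j = 0.
Imposing symmetry (x_j = x for all j) turns Σ_{j≠i} x_j into 3x, so 134 = 10x and x = 13.4.

13.4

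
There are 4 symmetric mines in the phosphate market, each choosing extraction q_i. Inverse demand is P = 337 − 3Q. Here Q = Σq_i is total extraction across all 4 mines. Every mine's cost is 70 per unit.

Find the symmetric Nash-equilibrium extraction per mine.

17.8

A representative mine's profit is π_i = q_i(337 − 3Q) − 70q_i, with Q = q_i + Σ_{j≠i} q_j.
First-order condition: 267 − 6q_i − 3Σ_{j≠i} q_j = 0.
In a symmetric equilibrium every mine chooses the same q, so Σ_{j≠i} q_j = 3q. The condition becomes 267 − 15q = 0, giving q = 267/15 = 17.8.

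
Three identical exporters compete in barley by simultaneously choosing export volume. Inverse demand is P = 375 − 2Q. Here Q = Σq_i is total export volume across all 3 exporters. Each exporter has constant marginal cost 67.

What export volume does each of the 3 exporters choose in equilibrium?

A representative exporter's profit is π_i = q_i(375 − 2Q) − 67q_i, with Q = q_i + Σ_{j≠i} q_j.
First-order condition: 308 − 4q_i − 2Σ_{j≠i} q_j = 0.
Imposing symmetry (q_j = q for all j) turns Σ_{j≠i} q_j into 2q, so 308 = 8q and q = 38.5.

38.5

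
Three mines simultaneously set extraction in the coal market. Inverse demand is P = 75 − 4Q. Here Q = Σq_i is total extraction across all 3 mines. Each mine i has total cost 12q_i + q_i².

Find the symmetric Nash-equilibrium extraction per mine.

3.5

A representative mine's profit is π_i = q_i(75 − 4Q) − 12q_i − q_i², with Q = q_i + Σ_{j≠i} q_j.
First-order condition: 63 − 10q_i − 4Σ_{j≠i} q_j = 0.
In a symmetric equilibrium every mine chooses the same q, so Σ_{j≠i} q_j = 2q. The condition becomes 63 − 18q = 0, giving q = 63/18 = 3.5.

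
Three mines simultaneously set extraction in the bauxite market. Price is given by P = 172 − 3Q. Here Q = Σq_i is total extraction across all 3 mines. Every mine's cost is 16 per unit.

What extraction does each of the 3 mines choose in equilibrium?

13

A representative mine's profit is π_i = q_i(172 − 3Q) − 16q_i, with Q = q_i + Σ_{j≠i} q_j.
First-order condition: 156 − 6q_i − 3Σ_{j≠i} q_j = 0.
Imposing symmetry (q_j = q for all j) turns Σ_{j≠i} q_j into 2q, so 156 = 12q and q = 13.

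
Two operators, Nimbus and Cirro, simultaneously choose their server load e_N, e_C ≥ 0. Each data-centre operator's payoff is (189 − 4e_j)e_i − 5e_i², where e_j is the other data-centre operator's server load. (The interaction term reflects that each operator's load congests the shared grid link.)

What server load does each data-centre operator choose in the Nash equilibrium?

13.5

Nimbus's payoff is (189 − 4e_C)e_N − 5e_N².
∂π/∂e_N = 189 − 4e_C − 10e_N = 0, so e_N = 18.9 − 0.4e_C.
The game is symmetric, so in equilibrium e_C = e_N: the reaction function gives 1.4e_N = 18.9, hence e_N = 13.5.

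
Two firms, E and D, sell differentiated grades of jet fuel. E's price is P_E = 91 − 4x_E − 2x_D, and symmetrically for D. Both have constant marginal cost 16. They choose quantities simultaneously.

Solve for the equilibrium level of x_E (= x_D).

Firm E's profit: π = x_E(91 − 4x_E − 2x_D) − 16x_E.
∂π/∂x_E = 75 − 8x_E − 2x_D = 0 ⇒ x_E = 9.375 − 0.25x_D.
The game is symmetric, so in equilibrium x_D = x_E: the reaction function gives 1.25x_E = 9.375, hence x_E = 7.5.

7.5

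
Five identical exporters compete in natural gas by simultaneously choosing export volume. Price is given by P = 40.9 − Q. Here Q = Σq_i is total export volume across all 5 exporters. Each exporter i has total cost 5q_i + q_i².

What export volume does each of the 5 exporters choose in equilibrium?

A representative exporter's profit is π_i = q_i(40.9 − Q) − 5q_i − q_i², with Q = q_i + Σ_{j≠i} q_j.
First-order condition: 35.9 − 4q_i − Σ_{j≠i} q_j = 0.
Imposing symmetry (q_j = q for all j) turns Σ_{j≠i} q_j into 4q, so 35.9 = 8q and q = 4.4875.

4.4875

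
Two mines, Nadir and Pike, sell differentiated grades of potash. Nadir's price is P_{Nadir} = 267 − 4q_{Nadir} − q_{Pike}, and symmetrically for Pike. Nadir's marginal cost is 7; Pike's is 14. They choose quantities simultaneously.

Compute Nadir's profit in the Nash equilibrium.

3364

Mine Nadir's profit: π = q_{Nadir}(267 − 4q_{Nadir} − q_{Pike}) − 7q_{Nadir}.
∂π/∂q_{Nadir} = 260 − 8q_{Nadir} − q_{Pike} = 0 ⇒ q_{Nadir} = 32.5 − 0.125q_{Pike}.
Similarly q_{Pike} = 31.625 − 0.125q_{Nadir}.
Plugging q_{Pike} into Nadir's best response: q_{Nadir} = 32.5 − 0.125(31.625 − 0.125q_{Nadir}) ⇒ (63/64)q_{Nadir} = 1827/64, so q_{Nadir} = 29.
Then q_{Pike} = 31.625 − 0.125·29 = 28.
P_{Nadir} = 267 − 4·29 − 28 = 123.
Profit = (123 − 7)·29 = 3364.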